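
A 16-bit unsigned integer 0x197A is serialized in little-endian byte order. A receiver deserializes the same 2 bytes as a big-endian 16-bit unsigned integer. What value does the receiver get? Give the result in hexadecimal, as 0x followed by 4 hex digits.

Stored little-endian, the bytes at ascending addresses are 7A 19.
Read back as big-endian, the last byte is least significant, giving 0x7A19.

0x7A19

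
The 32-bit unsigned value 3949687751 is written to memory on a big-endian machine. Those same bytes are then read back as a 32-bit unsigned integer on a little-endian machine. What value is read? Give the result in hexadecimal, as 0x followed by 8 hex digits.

0xC7736BEB

3949687751 in 32-bit hexadecimal is 0xEB6B73C7.
Stored big-endian, the bytes at ascending addresses are EB 6B 73 C7.
Read back as little-endian, the first byte is least significant, giving 0xC7736BEB.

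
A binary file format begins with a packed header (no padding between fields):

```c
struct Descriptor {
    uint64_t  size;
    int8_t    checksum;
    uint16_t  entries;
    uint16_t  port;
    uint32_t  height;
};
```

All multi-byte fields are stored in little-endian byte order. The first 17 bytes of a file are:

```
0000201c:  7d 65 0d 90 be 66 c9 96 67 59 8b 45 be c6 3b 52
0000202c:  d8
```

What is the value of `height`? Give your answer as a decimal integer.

`height` follows `size` (8 B), `checksum` (1 B), `entries` (2 B), `port` (2 B), so it starts at offset 8 + 1 + 2 + 2 = 13 and occupies 4 bytes.
Bytes at offsets 13..16: C6 3B 52 D8.
In little-endian order the low byte comes first in memory.
Reassemble most-significant byte first: D8 52 3B C6 → 0xD8523BC6.
0xD8523BC6 = 3629267910.

3629267910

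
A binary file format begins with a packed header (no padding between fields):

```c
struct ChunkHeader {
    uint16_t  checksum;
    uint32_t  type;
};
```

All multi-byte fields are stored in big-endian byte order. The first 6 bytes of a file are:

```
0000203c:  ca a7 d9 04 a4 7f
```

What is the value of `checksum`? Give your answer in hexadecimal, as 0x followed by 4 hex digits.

`checksum` is the first field, at byte offset 0, occupying 2 bytes.
Bytes at offsets 0..1: CA A7.
In big-endian order the high byte comes first in memory.
The bytes are already most-significant first: 0xCAA7.

0xCAA7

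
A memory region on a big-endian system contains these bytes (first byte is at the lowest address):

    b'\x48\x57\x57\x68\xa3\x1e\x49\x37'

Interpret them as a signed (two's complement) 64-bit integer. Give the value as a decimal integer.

In big-endian order the high byte comes first in memory.
The bytes are already most-significant first: 0x48575768A31E4937.
0x48575768A31E4937 = 5212731200629524791.

5212731200629524791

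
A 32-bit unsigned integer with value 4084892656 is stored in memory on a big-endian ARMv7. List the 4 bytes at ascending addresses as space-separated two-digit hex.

4084892656 in hexadecimal, padded to 32 bits, is 0xF37A83F0.
Split into bytes (most-significant first): F3 7A 83 F0.
Big-endian: lowest address holds the most-significant byte.
So the memory order matches the most-significant-first order: F3 7A 83 F0.

F3 7A 83 F0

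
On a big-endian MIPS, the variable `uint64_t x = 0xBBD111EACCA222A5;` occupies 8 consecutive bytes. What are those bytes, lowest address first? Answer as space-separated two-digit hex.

BB D1 11 EA CC A2 22 A5

Split into bytes (most-significant first): BB D1 11 EA CC A2 22 A5.
In big-endian order the high byte comes first in memory.
So the memory order matches the most-significant-first order: BB D1 11 EA CC A2 22 A5.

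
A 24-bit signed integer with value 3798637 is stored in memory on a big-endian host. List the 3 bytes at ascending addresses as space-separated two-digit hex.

3798637 in hexadecimal, padded to 24 bits, is 0x39F66D.
Split into bytes (most-significant first): 39 F6 6D.
Big-endian stores the most-significant byte at the lowest address.
So the memory order matches the most-significant-first order: 39 F6 6D.

39 F6 6D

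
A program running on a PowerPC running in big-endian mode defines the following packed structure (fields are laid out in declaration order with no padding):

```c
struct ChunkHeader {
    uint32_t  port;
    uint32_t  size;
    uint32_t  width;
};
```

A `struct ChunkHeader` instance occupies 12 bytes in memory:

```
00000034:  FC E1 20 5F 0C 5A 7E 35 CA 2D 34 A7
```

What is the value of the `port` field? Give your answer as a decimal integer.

`port` is the first field, at byte offset 0, occupying 4 bytes.
Bytes at offsets 0..3: FC E1 20 5F.
In big-endian order the high byte comes first in memory.
The bytes are already most-significant first: 0xFCE1205F.
0xFCE1205F = 4242612319.

4242612319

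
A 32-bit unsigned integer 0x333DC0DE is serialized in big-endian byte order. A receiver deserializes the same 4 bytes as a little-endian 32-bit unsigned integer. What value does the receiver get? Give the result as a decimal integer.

3737140531

Stored big-endian, the bytes at ascending addresses are 33 3D C0 DE.
Read back as little-endian, the first byte is least significant, giving 0xDEC03D33.
0xDEC03D33 = 3737140531.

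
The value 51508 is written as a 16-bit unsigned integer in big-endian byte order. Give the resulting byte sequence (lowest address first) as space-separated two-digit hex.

51508 in hexadecimal, padded to 16 bits, is 0xC934.
Split into bytes (most-significant first): C9 34.
Big-endian: lowest address holds the most-significant byte.
So the memory order matches the most-significant-first order: C9 34.

C9 34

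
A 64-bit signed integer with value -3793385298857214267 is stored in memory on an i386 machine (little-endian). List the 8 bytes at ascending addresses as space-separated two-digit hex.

Two's complement of -3793385298857214267 in 64 bits: 3793385298857214267 = 0x34A4CFD4C292C13B; invert → 0xCB5B302B3D6D3EC4; add 1 → 0xCB5B302B3D6D3EC5.
Split into bytes (most-significant first): CB 5B 30 2B 3D 6D 3E C5.
Little-endian stores the least-significant byte at the lowest address.
So at ascending addresses the bytes are C5 3E 6D 3D 2B 30 5B CB.

C5 3E 6D 3D 2B 30 5B CB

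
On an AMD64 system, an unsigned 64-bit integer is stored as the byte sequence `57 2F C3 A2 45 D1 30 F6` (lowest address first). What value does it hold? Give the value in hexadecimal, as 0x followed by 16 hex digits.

0xF630D145A2C32F57

Little-endian stores the least-significant byte at the lowest address.
Reassemble most-significant byte first: F6 30 D1 45 A2 C3 2F 57 → 0xF630D145A2C32F57.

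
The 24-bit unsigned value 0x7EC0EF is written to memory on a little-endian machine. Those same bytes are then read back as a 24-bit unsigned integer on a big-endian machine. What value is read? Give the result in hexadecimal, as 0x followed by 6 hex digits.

0xEFC07E

Stored little-endian, the bytes at ascending addresses are EF C0 7E.
Read back as big-endian, the last byte is least significant, giving 0xEFC07E.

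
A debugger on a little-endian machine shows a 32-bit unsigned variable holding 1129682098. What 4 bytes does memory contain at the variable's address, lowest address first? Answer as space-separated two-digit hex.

B2 94 55 43

1129682098 in hexadecimal, padded to 32 bits, is 0x435594B2.
Split into bytes (most-significant first): 43 55 94 B2.
Little-endian stores the least-significant byte at the lowest address.
So at ascending addresses the bytes are B2 94 55 43.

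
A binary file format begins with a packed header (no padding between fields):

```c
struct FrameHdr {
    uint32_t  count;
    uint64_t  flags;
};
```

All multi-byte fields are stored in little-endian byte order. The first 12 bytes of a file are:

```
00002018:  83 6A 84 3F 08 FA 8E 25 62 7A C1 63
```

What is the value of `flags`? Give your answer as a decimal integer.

7188161042215533064

`flags` follows `count` (4 bytes), so it starts at byte offset 4 and occupies 8 bytes.
Bytes at offsets 4..11: 08 FA 8E 25 62 7A C1 63.
In little-endian order the low byte comes first in memory.
Reassemble most-significant byte first: 63 C1 7A 62 25 8E FA 08 → 0x63C17A62258EFA08.
0x63C17A62258EFA08 = 7188161042215533064.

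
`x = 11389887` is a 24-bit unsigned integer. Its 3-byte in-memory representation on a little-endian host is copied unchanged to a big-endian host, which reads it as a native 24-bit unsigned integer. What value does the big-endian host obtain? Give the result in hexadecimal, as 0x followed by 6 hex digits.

0xBFCBAD

11389887 in 24-bit hexadecimal is 0xADCBBF.
Stored little-endian, the bytes at ascending addresses are BF CB AD.
Read back as big-endian, the last byte is least significant, giving 0xBFCBAD.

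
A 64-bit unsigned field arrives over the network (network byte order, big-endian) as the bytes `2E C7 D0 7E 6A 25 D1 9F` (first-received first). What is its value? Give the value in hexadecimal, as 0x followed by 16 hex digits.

Big-endian: lowest address holds the most-significant byte.
The bytes are already most-significant first: 0x2EC7D07E6A25D19F.

0x2EC7D07E6A25D19F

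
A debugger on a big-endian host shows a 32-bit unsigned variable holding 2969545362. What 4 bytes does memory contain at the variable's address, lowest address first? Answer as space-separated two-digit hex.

2969545362 in hexadecimal, padded to 32 bits, is 0xB0FFAA92.
Split into bytes (most-significant first): B0 FF AA 92.
In big-endian order the high byte comes first in memory.
So the memory order matches the most-significant-first order: B0 FF AA 92.

B0 FF AA 92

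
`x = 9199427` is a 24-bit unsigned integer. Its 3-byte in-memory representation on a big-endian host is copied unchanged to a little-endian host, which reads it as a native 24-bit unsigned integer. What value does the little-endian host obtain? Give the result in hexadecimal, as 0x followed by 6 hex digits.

9199427 in 24-bit hexadecimal is 0x8C5F43.
Stored big-endian, the bytes at ascending addresses are 8C 5F 43.
Read back as little-endian, the first byte is least significant, giving 0x435F8C.

0x435F8C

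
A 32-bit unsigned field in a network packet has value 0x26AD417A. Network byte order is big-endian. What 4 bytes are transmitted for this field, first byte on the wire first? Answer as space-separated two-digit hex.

Split into bytes (most-significant first): 26 AD 41 7A.
Big-endian stores the most-significant byte at the lowest address.
So the memory order matches the most-significant-first order: 26 AD 41 7A.

26 AD 41 7A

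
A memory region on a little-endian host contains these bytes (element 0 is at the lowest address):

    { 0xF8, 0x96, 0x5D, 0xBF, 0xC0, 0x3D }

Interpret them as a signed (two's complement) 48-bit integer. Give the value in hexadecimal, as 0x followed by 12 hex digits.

0x3DC0BF5D96F8

Little-endian: lowest address holds the least-significant byte.
Reassemble most-significant byte first: 3D C0 BF 5D 96 F8 → 0x3DC0BF5D96F8.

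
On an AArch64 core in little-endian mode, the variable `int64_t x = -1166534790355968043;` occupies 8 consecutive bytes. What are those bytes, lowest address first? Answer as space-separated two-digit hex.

D5 9F B2 EA C9 A2 CF EF

Two's complement of -1166534790355968043 in 64 bits: 1166534790355968043 = 0x10305D36154D602B; invert → 0xEFCFA2C9EAB29FD4; add 1 → 0xEFCFA2C9EAB29FD5.
Split into bytes (most-significant first): EF CF A2 C9 EA B2 9F D5.
Little-endian: lowest address holds the least-significant byte.
So at ascending addresses the bytes are D5 9F B2 EA C9 A2 CF EF.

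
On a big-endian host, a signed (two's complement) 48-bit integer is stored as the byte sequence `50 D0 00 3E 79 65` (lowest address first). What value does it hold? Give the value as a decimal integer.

Big-endian stores the most-significant byte at the lowest address.
The bytes are already most-significant first: 0x50D0003E7965.
0x50D0003E7965 = 88854287513957.

88854287513957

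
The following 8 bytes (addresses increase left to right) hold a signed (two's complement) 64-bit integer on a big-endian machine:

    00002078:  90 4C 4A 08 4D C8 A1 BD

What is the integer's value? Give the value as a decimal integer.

-8048977034492730947

Big-endian stores the most-significant byte at the lowest address.
The bytes are already most-significant first: 0x904C4A084DC8A1BD.
Top bit is set, so as a signed 64-bit value this is 0x904C4A084DC8A1BD − 2^64 = -8048977034492730947.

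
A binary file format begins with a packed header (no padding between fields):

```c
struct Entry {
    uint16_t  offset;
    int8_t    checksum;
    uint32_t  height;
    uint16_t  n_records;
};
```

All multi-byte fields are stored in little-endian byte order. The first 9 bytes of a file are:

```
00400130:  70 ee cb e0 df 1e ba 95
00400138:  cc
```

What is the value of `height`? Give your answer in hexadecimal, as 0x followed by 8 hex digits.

`height` follows `offset` (2 B), `checksum` (1 B), so it starts at offset 2 + 1 = 3 and occupies 4 bytes.
Bytes at offsets 3..6: E0 DF 1E BA.
Little-endian: lowest address holds the least-significant byte.
Reassemble most-significant byte first: BA 1E DF E0 → 0xBA1EDFE0.

0xBA1EDFE0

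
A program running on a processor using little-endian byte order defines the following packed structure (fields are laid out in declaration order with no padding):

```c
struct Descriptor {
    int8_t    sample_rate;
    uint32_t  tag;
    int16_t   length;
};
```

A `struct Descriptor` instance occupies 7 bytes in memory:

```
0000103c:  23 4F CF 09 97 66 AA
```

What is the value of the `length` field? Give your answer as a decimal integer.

`length` follows `sample_rate` (1 B), `tag` (4 B), so it starts at offset 1 + 4 = 5 and occupies 2 bytes.
Bytes at offsets 5..6: 66 AA.
In little-endian order the low byte comes first in memory.
Reassemble most-significant byte first: AA 66 → 0xAA66.
Top bit is set, so as a signed 16-bit value this is 0xAA66 − 2^16 = -21914.

-21914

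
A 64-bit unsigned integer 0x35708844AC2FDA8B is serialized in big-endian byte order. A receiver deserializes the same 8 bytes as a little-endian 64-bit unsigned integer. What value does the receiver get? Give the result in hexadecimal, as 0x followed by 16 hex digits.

0x8BDA2FAC44887035

Stored big-endian, the bytes at ascending addresses are 35 70 88 44 AC 2F DA 8B.
Read back as little-endian, the first byte is least significant, giving 0x8BDA2FAC44887035.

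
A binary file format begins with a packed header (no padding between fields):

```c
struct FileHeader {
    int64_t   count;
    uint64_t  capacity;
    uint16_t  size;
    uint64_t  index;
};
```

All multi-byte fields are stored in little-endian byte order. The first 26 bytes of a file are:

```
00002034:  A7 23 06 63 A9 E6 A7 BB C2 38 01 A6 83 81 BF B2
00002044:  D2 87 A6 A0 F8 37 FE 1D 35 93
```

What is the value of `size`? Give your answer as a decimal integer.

34770

`size` follows `count` (8 B), `capacity` (8 B), so it starts at offset 8 + 8 = 16 and occupies 2 bytes.
Bytes at offsets 16..17: D2 87.
Little-endian: lowest address holds the least-significant byte.
Reassemble most-significant byte first: 87 D2 → 0x87D2.
0x87D2 = 34770.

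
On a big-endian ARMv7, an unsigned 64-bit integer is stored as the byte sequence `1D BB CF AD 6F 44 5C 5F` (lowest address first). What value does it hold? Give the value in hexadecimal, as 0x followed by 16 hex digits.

0x1DBBCFAD6F445C5F

Big-endian stores the most-significant byte at the lowest address.
The bytes are already most-significant first: 0x1DBBCFAD6F445C5F.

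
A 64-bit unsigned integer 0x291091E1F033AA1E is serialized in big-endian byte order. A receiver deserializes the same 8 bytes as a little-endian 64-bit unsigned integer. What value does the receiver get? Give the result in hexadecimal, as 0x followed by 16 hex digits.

Stored big-endian, the bytes at ascending addresses are 29 10 91 E1 F0 33 AA 1E.
Read back as little-endian, the first byte is least significant, giving 0x1EAA33F0E1911029.

0x1EAA33F0E1911029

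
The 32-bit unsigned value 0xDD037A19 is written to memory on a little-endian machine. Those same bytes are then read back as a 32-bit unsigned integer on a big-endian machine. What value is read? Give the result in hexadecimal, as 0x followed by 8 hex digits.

0x197A03DD

Stored little-endian, the bytes at ascending addresses are 19 7A 03 DD.
Read back as big-endian, the last byte is least significant, giving 0x197A03DD.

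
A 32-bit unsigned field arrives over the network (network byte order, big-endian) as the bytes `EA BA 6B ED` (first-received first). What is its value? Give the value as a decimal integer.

In big-endian order the high byte comes first in memory.
The bytes are already most-significant first: 0xEABA6BED.
0xEABA6BED = 3938085869.

3938085869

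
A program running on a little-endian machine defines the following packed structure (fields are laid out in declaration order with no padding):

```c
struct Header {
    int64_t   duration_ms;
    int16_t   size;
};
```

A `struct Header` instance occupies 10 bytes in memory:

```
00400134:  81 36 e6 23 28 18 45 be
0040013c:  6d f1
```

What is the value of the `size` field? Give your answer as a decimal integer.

-3731

`size` follows `duration_ms` (8 bytes), so it starts at byte offset 8 and occupies 2 bytes.
Bytes at offsets 8..9: 6D F1.
Little-endian: lowest address holds the least-significant byte.
Reassemble most-significant byte first: F1 6D → 0xF16D.
Top bit is set, so as a signed 16-bit value this is 0xF16D − 2^16 = -3731.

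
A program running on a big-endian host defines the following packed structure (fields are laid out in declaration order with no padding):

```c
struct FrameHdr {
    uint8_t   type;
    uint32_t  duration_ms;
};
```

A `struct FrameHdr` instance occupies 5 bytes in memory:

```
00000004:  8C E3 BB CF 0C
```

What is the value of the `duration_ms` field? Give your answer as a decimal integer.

`duration_ms` follows `type` (1 byte), so it starts at byte offset 1 and occupies 4 bytes.
Bytes at offsets 1..4: E3 BB CF 0C.
Big-endian stores the most-significant byte at the lowest address.
The bytes are already most-significant first: 0xE3BBCF0C.
0xE3BBCF0C = 3820736268.

3820736268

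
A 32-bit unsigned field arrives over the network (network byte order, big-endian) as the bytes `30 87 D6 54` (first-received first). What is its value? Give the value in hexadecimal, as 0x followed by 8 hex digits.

Big-endian: lowest address holds the most-significant byte.
The bytes are already most-significant first: 0x3087D654.

0x3087D654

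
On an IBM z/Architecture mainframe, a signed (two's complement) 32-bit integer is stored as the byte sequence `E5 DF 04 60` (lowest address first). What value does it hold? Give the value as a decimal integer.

-438369184

Big-endian: lowest address holds the most-significant byte.
The bytes are already most-significant first: 0xE5DF0460.
Top bit is set, so as a signed 32-bit value this is 0xE5DF0460 − 2^32 = -438369184.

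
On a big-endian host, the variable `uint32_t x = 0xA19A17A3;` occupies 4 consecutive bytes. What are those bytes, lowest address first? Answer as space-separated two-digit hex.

Split into bytes (most-significant first): A1 9A 17 A3.
Big-endian: lowest address holds the most-significant byte.
So the memory order matches the most-significant-first order: A1 9A 17 A3.

A1 9A 17 A3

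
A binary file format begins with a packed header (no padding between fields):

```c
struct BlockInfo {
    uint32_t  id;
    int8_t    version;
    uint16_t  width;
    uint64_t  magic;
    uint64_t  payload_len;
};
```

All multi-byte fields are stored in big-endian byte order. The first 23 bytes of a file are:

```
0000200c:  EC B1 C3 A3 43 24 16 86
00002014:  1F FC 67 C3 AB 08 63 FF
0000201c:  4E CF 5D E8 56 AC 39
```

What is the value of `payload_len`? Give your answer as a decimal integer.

18396869530091957305

`payload_len` follows `id` (4 B), `version` (1 B), `width` (2 B), `magic` (8 B), so it starts at offset 4 + 1 + 2 + 8 = 15 and occupies 8 bytes.
Bytes at offsets 15..22: FF 4E CF 5D E8 56 AC 39.
Big-endian: lowest address holds the most-significant byte.
The bytes are already most-significant first: 0xFF4ECF5DE856AC39.
0xFF4ECF5DE856AC39 = 18396869530091957305.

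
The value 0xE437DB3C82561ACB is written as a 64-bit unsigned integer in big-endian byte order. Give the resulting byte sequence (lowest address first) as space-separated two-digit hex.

Split into bytes (most-significant first): E4 37 DB 3C 82 56 1A CB.
Big-endian: lowest address holds the most-significant byte.
So the memory order matches the most-significant-first order: E4 37 DB 3C 82 56 1A CB.

E4 37 DB 3C 82 56 1A CB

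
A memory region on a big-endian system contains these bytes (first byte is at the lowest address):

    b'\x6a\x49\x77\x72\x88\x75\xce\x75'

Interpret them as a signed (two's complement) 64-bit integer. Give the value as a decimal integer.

Big-endian: lowest address holds the most-significant byte.
The bytes are already most-significant first: 0x6A4977728875CE75.
0x6A4977728875CE75 = 7658783975119638133.

7658783975119638133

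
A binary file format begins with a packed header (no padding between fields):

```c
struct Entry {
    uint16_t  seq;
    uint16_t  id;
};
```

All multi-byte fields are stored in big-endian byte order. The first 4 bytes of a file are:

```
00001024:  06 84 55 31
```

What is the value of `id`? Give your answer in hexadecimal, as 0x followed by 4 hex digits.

`id` follows `seq` (2 bytes), so it starts at byte offset 2 and occupies 2 bytes.
Bytes at offsets 2..3: 55 31.
In big-endian order the high byte comes first in memory.
The bytes are already most-significant first: 0x5531.

0x5531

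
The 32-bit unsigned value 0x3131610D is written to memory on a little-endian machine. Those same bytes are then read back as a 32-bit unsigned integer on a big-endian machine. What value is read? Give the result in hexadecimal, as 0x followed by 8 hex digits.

0x0D613131

Stored little-endian, the bytes at ascending addresses are 0D 61 31 31.
Read back as big-endian, the last byte is least significant, giving 0x0D613131.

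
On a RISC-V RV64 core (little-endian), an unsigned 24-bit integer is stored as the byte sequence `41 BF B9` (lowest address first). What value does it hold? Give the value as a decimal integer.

12173121

In little-endian order the low byte comes first in memory.
Reassemble most-significant byte first: B9 BF 41 → 0xB9BF41.
0xB9BF41 = 12173121.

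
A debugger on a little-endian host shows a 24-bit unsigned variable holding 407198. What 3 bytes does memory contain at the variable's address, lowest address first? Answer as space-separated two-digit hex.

407198 in hexadecimal, padded to 24 bits, is 0x06369E.
Split into bytes (most-significant first): 06 36 9E.
Little-endian stores the least-significant byte at the lowest address.
So at ascending addresses the bytes are 9E 36 06.

9E 36 06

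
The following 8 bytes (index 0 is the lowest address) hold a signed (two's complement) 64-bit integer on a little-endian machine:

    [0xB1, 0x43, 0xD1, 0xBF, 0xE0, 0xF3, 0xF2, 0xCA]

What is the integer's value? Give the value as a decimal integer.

-3822724987067743311

Little-endian stores the least-significant byte at the lowest address.
Reassemble most-significant byte first: CA F2 F3 E0 BF D1 43 B1 → 0xCAF2F3E0BFD143B1.
Top bit is set, so as a signed 64-bit value this is 0xCAF2F3E0BFD143B1 − 2^64 = -3822724987067743311.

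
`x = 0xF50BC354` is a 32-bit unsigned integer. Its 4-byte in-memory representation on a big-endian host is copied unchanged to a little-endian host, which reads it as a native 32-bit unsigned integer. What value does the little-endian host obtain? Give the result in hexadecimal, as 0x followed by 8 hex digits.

Stored big-endian, the bytes at ascending addresses are F5 0B C3 54.
Read back as little-endian, the first byte is least significant, giving 0x54C30BF5.

0x54C30BF5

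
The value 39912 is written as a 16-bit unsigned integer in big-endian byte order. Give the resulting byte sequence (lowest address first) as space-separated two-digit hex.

39912 in hexadecimal, padded to 16 bits, is 0x9BE8.
Split into bytes (most-significant first): 9B E8.
In big-endian order the high byte comes first in memory.
So the memory order matches the most-significant-first order: 9B E8.

9B E8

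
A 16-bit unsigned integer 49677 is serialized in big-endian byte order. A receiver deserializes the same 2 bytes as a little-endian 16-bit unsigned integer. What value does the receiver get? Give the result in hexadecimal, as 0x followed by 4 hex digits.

49677 in 16-bit hexadecimal is 0xC20D.
Stored big-endian, the bytes at ascending addresses are C2 0D.
Read back as little-endian, the first byte is least significant, giving 0x0DC2.

0x0DC2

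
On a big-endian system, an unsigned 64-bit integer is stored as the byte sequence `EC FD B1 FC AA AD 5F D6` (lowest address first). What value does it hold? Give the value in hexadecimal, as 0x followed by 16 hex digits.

0xECFDB1FCAAAD5FD6

In big-endian order the high byte comes first in memory.
The bytes are already most-significant first: 0xECFDB1FCAAAD5FD6.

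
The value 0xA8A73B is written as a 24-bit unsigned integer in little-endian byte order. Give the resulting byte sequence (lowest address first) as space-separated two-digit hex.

3B A7 A8

Split into bytes (most-significant first): A8 A7 3B.
In little-endian order the low byte comes first in memory.
So at ascending addresses the bytes are 3B A7 A8.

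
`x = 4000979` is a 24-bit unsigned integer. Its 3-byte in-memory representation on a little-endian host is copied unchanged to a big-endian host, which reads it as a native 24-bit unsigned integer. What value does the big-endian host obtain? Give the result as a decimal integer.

13831229

4000979 in 24-bit hexadecimal is 0x3D0CD3.
Stored little-endian, the bytes at ascending addresses are D3 0C 3D.
Read back as big-endian, the last byte is least significant, giving 0xD30C3D.
0xD30C3D = 13831229.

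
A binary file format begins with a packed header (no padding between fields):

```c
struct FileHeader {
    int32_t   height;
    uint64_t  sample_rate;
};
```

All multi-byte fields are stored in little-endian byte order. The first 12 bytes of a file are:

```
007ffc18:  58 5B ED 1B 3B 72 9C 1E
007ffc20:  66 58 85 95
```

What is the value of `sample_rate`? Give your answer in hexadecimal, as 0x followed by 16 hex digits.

0x958558661E9C723B

`sample_rate` follows `height` (4 bytes), so it starts at byte offset 4 and occupies 8 bytes.
Bytes at offsets 4..11: 3B 72 9C 1E 66 58 85 95.
Little-endian stores the least-significant byte at the lowest address.
Reassemble most-significant byte first: 95 85 58 66 1E 9C 72 3B → 0x958558661E9C723B.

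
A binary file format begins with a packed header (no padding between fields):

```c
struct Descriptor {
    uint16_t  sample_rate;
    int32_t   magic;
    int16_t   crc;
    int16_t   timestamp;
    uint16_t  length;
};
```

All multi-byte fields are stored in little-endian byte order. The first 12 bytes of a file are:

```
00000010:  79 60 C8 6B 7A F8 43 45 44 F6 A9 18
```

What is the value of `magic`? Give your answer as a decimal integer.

`magic` follows `sample_rate` (2 bytes), so it starts at byte offset 2 and occupies 4 bytes.
Bytes at offsets 2..5: C8 6B 7A F8.
Little-endian stores the least-significant byte at the lowest address.
Reassemble most-significant byte first: F8 7A 6B C8 → 0xF87A6BC8.
Top bit is set, so as a signed 32-bit value this is 0xF87A6BC8 − 2^32 = -126194744.

-126194744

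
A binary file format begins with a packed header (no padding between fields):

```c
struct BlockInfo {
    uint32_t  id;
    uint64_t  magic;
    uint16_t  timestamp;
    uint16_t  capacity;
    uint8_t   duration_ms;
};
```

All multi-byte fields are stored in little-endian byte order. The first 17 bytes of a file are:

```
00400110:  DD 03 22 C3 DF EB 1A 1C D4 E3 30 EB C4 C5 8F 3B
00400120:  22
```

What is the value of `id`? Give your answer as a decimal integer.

`id` is the first field, at byte offset 0, occupying 4 bytes.
Bytes at offsets 0..3: DD 03 22 C3.
Little-endian: lowest address holds the least-significant byte.
Reassemble most-significant byte first: C3 22 03 DD → 0xC32203DD.
0xC32203DD = 3273786333.

3273786333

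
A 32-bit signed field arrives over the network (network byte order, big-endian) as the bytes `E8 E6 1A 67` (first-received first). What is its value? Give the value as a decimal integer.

-387573145

Big-endian: lowest address holds the most-significant byte.
The bytes are already most-significant first: 0xE8E61A67.
Top bit is set, so as a signed 32-bit value this is 0xE8E61A67 − 2^32 = -387573145.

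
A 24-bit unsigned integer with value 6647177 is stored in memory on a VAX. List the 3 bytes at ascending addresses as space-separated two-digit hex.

89 6D 65

6647177 in hexadecimal, padded to 24 bits, is 0x656D89.
Split into bytes (most-significant first): 65 6D 89.
Little-endian: lowest address holds the least-significant byte.
So at ascending addresses the bytes are 89 6D 65.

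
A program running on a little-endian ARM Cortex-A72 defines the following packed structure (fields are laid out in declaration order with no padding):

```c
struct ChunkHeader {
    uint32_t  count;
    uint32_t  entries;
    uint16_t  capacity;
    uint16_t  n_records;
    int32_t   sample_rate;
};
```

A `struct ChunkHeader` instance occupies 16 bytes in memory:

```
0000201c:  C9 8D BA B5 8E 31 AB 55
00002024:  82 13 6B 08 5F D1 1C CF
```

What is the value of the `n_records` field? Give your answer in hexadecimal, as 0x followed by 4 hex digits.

`n_records` follows `count` (4 B), `entries` (4 B), `capacity` (2 B), so it starts at offset 4 + 4 + 2 = 10 and occupies 2 bytes.
Bytes at offsets 10..11: 6B 08.
Little-endian stores the least-significant byte at the lowest address.
Reassemble most-significant byte first: 08 6B → 0x086B.

0x086B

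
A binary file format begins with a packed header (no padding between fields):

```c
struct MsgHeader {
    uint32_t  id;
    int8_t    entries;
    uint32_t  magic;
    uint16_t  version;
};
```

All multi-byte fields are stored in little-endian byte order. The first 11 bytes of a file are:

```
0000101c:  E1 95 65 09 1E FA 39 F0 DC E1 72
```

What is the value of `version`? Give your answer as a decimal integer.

`version` follows `id` (4 B), `entries` (1 B), `magic` (4 B), so it starts at offset 4 + 1 + 4 = 9 and occupies 2 bytes.
Bytes at offsets 9..10: E1 72.
In little-endian order the low byte comes first in memory.
Reassemble most-significant byte first: 72 E1 → 0x72E1.
0x72E1 = 29409.

29409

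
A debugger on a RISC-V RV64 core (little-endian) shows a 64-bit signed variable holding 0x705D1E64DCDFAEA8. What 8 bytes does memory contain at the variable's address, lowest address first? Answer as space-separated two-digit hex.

A8 AE DF DC 64 1E 5D 70

Split into bytes (most-significant first): 70 5D 1E 64 DC DF AE A8.
Little-endian: lowest address holds the least-significant byte.
So at ascending addresses the bytes are A8 AE DF DC 64 1E 5D 70.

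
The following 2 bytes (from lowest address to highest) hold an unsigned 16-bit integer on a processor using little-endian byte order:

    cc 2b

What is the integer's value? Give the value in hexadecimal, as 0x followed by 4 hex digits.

Little-endian: lowest address holds the least-significant byte.
Reassemble most-significant byte first: 2B CC → 0x2BCC.

0x2BCC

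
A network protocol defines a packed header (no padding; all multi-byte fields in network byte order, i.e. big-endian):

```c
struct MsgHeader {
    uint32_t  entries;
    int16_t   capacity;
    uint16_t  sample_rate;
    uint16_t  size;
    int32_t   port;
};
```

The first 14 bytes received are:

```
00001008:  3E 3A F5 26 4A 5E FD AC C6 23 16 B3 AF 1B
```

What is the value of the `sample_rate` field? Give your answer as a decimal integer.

`sample_rate` follows `entries` (4 B), `capacity` (2 B), so it starts at offset 4 + 2 = 6 and occupies 2 bytes.
Bytes at offsets 6..7: FD AC.
Big-endian: lowest address holds the most-significant byte.
The bytes are already most-significant first: 0xFDAC.
0xFDAC = 64940.

64940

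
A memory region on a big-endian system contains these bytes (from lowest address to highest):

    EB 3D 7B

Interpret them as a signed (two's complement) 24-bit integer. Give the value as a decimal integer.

Big-endian: lowest address holds the most-significant byte.
The bytes are already most-significant first: 0xEB3D7B.
Top bit is set, so as a signed 24-bit value this is 0xEB3D7B − 2^24 = -1360517.

-1360517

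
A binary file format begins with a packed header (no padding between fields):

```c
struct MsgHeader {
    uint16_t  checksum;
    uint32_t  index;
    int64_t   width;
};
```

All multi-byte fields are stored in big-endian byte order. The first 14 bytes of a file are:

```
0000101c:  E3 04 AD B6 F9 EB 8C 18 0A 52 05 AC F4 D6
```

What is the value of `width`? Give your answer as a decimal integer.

`width` follows `checksum` (2 B), `index` (4 B), so it starts at offset 2 + 4 = 6 and occupies 8 bytes.
Bytes at offsets 6..13: 8C 18 0A 52 05 AC F4 D6.
Big-endian: lowest address holds the most-significant byte.
The bytes are already most-significant first: 0x8C180A5205ACF4D6.
Top bit is set, so as a signed 64-bit value this is 0x8C180A5205ACF4D6 − 2^64 = -8351914161559767850.

-8351914161559767850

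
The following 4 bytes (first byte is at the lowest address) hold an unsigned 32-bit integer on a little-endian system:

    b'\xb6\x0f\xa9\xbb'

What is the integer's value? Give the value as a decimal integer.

3148418998

Little-endian stores the least-significant byte at the lowest address.
Reassemble most-significant byte first: BB A9 0F B6 → 0xBBA90FB6.
0xBBA90FB6 = 3148418998.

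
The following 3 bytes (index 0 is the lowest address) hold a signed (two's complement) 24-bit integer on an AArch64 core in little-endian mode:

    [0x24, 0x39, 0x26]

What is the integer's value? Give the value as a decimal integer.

Little-endian: lowest address holds the least-significant byte.
Reassemble most-significant byte first: 26 39 24 → 0x263924.
0x263924 = 2504996.

2504996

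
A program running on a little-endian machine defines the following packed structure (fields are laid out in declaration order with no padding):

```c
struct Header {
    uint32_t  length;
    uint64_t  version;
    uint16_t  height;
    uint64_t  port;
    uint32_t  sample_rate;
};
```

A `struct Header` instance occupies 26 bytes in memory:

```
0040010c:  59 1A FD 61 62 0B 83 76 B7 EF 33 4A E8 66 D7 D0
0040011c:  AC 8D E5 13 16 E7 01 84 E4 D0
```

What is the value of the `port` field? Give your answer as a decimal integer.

`port` follows `length` (4 B), `version` (8 B), `height` (2 B), so it starts at offset 4 + 8 + 2 = 14 and occupies 8 bytes.
Bytes at offsets 14..21: D7 D0 AC 8D E5 13 16 E7.
Little-endian: lowest address holds the least-significant byte.
Reassemble most-significant byte first: E7 16 13 E5 8D AC D0 D7 → 0xE71613E58DACD0D7.
0xE71613E58DACD0D7 = 16651518548894339287.

16651518548894339287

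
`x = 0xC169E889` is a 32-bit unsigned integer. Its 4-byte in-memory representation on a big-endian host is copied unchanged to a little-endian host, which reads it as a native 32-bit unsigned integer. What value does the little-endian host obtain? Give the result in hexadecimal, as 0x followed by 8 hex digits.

0x89E869C1

Stored big-endian, the bytes at ascending addresses are C1 69 E8 89.
Read back as little-endian, the first byte is least significant, giving 0x89E869C1.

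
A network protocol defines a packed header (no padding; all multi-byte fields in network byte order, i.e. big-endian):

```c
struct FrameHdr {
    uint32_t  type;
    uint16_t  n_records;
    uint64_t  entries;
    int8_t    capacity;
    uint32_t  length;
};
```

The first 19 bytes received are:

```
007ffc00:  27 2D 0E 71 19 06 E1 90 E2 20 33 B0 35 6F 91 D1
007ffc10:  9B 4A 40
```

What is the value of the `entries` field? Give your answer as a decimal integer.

16253739683114136943

`entries` follows `type` (4 B), `n_records` (2 B), so it starts at offset 4 + 2 = 6 and occupies 8 bytes.
Bytes at offsets 6..13: E1 90 E2 20 33 B0 35 6F.
Big-endian: lowest address holds the most-significant byte.
The bytes are already most-significant first: 0xE190E22033B0356F.
0xE190E22033B0356F = 16253739683114136943.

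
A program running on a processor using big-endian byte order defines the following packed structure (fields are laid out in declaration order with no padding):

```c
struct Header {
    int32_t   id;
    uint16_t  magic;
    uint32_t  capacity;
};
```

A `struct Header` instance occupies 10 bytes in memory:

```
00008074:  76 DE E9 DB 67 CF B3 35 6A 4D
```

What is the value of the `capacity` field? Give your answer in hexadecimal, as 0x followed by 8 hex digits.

0xB3356A4D

`capacity` follows `id` (4 B), `magic` (2 B), so it starts at offset 4 + 2 = 6 and occupies 4 bytes.
Bytes at offsets 6..9: B3 35 6A 4D.
Big-endian: lowest address holds the most-significant byte.
The bytes are already most-significant first: 0xB3356A4D.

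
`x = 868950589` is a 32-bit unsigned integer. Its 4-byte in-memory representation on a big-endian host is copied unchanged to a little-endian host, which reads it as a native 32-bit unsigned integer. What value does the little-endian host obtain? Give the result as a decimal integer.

1025690419

868950589 in 32-bit hexadecimal is 0x33CB223D.
Stored big-endian, the bytes at ascending addresses are 33 CB 22 3D.
Read back as little-endian, the first byte is least significant, giving 0x3D22CB33.
0x3D22CB33 = 1025690419.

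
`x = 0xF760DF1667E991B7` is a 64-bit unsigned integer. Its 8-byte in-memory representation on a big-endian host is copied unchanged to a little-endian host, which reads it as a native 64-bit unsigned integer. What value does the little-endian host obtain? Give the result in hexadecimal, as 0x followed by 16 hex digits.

Stored big-endian, the bytes at ascending addresses are F7 60 DF 16 67 E9 91 B7.
Read back as little-endian, the first byte is least significant, giving 0xB791E96716DF60F7.

0xB791E96716DF60F7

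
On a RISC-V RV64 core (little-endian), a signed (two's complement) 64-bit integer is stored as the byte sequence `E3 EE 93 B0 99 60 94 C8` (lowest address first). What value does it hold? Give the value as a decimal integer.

-3993460756362039581

Little-endian: lowest address holds the least-significant byte.
Reassemble most-significant byte first: C8 94 60 99 B0 93 EE E3 → 0xC8946099B093EEE3.
Top bit is set, so as a signed 64-bit value this is 0xC8946099B093EEE3 − 2^64 = -3993460756362039581.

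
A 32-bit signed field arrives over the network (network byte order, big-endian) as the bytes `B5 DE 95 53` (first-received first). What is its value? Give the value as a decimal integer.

-1243703981

Big-endian: lowest address holds the most-significant byte.
The bytes are already most-significant first: 0xB5DE9553.
Top bit is set, so as a signed 32-bit value this is 0xB5DE9553 − 2^32 = -1243703981.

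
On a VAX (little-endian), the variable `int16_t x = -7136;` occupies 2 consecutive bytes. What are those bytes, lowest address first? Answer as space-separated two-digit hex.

20 E4

Two's complement of -7136 in 16 bits: 7136 = 0x1BE0; invert → 0xE41F; add 1 → 0xE420.
Split into bytes (most-significant first): E4 20.
In little-endian order the low byte comes first in memory.
So at ascending addresses the bytes are 20 E4.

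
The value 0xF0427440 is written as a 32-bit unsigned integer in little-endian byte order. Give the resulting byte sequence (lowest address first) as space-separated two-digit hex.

40 74 42 F0

Split into bytes (most-significant first): F0 42 74 40.
Little-endian: lowest address holds the least-significant byte.
So at ascending addresses the bytes are 40 74 42 F0.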